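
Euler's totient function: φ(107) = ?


Factor n: 107 = 107
φ(n) = n · ∏(1 - 1/p) over distinct primes p | n
φ(107) = 107 · (1 - 1/107) = 106

φ(107) = 106


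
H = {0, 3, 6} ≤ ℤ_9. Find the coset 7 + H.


7 + H = {7 + h (mod 9) : h ∈ H}
7+0=7, 7+3=1, 7+6=4
7 + H = {1, 4, 7} = 1 + H

7 + H = {1, 4, 7}


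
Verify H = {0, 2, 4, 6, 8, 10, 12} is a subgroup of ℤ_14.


Subgroup test for H = {0, 2, 4, 6, 8, 10, 12} in (ℤ_14, +):
(1) 0 ∈ H? Yes
(2) Closure: for all a,b ∈ H, (a+b) mod 14 ∈ H? Yes
(3) Inverses: for all a ∈ H, -a mod 14 ∈ H? Yes

Yes, H is a subgroup of ℤ_14


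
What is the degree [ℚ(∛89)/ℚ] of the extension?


∛89 has minimal polynomial x³ - 89 (irreducible over ℚ since 89 is not a perfect cube)

[ℚ(∛89)/ℚ] = 3


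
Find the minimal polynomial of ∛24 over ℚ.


∛24 satisfies x³ - 24 = 0, irreducible over ℚ (no rational root; 24 is not a perfect cube)

Minimal polynomial: x³ - 24


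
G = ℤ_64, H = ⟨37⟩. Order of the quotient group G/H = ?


|⟨37⟩| = n / gcd(37, 64) = 64 / 1 = 64
H is normal (ℤ_64 is abelian).
|G/H| = |G| / |H| = 64 / 64 = 1

|G/H| = 1


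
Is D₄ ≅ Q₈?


Comparing D₄ and Q₈:
D₄ has 5 elements of order 2; Q₈ has only 1

No, D₄ ≇ Q₈


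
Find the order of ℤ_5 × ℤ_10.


|A × B| = |A| · |B|
|ℤ_5 × ℤ_10| = 5 × 10 = 50

|ℤ_5 × ℤ_10| = 50


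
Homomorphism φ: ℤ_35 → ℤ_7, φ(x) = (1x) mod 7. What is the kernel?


Kernel = preimage of identity
ker(φ) = {x ∈ ℤ_35 : 1x ≡ 0 (mod 7)}. Since 7 | 35, φ is well-defined. The kernel is the cyclic subgroup ⟨7⟩ of ℤ_35 (order 5), i.e. {0, 7, 14, 21, 28}

ker(φ) = {0, 7, 14, 21, 28}


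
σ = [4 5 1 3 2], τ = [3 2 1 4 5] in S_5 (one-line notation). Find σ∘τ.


σ∘τ: apply τ first, then σ
1 →τ 3 →σ 1
2 →τ 2 →σ 5
3 →τ 1 →σ 4
4 →τ 4 →σ 3
5 →τ 5 →σ 2

σ∘τ = [1 5 4 3 2]


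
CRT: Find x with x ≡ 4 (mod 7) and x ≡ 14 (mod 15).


m₁ = 7, m₂ = 15, gcd = 1, so CRT applies. M = m₁·m₂ = 105
Let M₁ = M/m₁ = 15, M₂ = M/m₂ = 7
Find y₁ ≡ M₁⁻¹ (mod m₁): 15⁻¹ ≡ 1 (mod 7)
Find y₂ ≡ M₂⁻¹ (mod m₂): 7⁻¹ ≡ 13 (mod 15)
x = a₁·M₁·y₁ + a₂·M₂·y₂ = 4·15·1 + 14·7·13 = 1334
Reduce mod 105: x ≡ 74
Check: 74 mod 7 = 4 ✓, 74 mod 15 = 14 ✓

x ≡ 74 (mod 105)


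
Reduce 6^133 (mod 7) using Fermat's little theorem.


Fermat's little theorem: if p is prime and gcd(a,p)=1, then a^(p-1) ≡ 1 (mod p)
p = 7 is prime, gcd(6,7) = 1
Reduce exponent: 133 mod 6 = 1
So 6^133 ≡ 6^1 (mod 7)
6^1 mod 7 = 6

6^133 ≡ 6 (mod 7)


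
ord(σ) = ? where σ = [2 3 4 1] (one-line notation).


Cycle decomposition: (1 2 3 4)
Cycle lengths: 4
Order = lcm(4) = 4

ord(σ) = 4


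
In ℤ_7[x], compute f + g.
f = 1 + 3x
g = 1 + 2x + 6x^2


Add coefficients mod 7:
x^0: 1 + 1 = 2 (mod 7)
x^1: 3 + 2 = 5 (mod 7)
x^2: 0 + 6 = 6 (mod 7)
Result: 2 + 5x + 6x^2

f + g = 2 + 5x + 6x^2


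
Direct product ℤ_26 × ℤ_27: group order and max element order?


|ℤ_26 × ℤ_27| = 26 × 27 = 702
Max element order = lcm(26,27) = 702
Cyclic? Yes (gcd=1)

|ℤ_26×ℤ_27| = 702, max element order = 702


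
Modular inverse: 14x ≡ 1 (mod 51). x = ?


Use the extended Euclidean algorithm to write 1 = 14·s + 51·t; then s mod 51 is the inverse.
Euclidean algorithm:
  14 = 0·51 + 14
  51 = 3·14 + 9
  14 = 1·9 + 5
  9 = 1·5 + 4
  5 = 1·4 + 1
  4 = 4·1 + 0
gcd(14,51) = 1
Back-substitution gives: 14·(11) + 51·(-3) = 1
So 14⁻¹ ≡ 11 ≡ 11 (mod 51)
Check: 14 × 11 = 154 ≡ 1 (mod 51) ✓

14⁻¹ ≡ 11 (mod 51)


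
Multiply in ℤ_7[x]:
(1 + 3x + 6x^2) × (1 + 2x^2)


Expand and collect like terms; reduce coefficients mod 7:
x^0: 1·1 = 1 ≡ 1 (mod 7)
x^1: 1·0 + 3·1 = 3 ≡ 3 (mod 7)
x^2: 1·2 + 3·0 + 6·1 = 8 ≡ 1 (mod 7)
x^3: 3·2 + 6·0 = 6 ≡ 6 (mod 7)
x^4: 6·2 = 12 ≡ 5 (mod 7)
Result: 1 + 3x + x^2 + 6x^3 + 5x^4

f · g = 1 + 3x + x^2 + 6x^3 + 5x^4


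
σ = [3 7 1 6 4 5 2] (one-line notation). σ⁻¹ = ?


To find σ⁻¹, swap domain and range:
σ(1) = 3 → σ⁻¹(3) = 1
σ(2) = 7 → σ⁻¹(7) = 2
σ(3) = 1 → σ⁻¹(1) = 3
σ(4) = 6 → σ⁻¹(6) = 4
σ(5) = 4 → σ⁻¹(4) = 5
σ(6) = 5 → σ⁻¹(5) = 6
σ(7) = 2 → σ⁻¹(2) = 7

σ⁻¹ = [3 7 1 5 6 4 2]


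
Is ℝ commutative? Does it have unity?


ℝ is a field: commutative, has unity, every nonzero element is a unit (hence an integral domain)
Commutative: Yes
Integral domain: Yes
Has unity: Yes

ℝ: Commutative=Yes, Unity=Yes


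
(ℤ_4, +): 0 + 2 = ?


Operation: addition mod 4
0 + 2 = (a + b) mod 4 with a = 0, b = 2

0 + 2 = 2


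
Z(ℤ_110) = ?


Z(G) = {g ∈ G | gx = xg for all x ∈ G}
ℤ_110 is abelian, so Z(G) = G

Z(ℤ_110) = ℤ_110


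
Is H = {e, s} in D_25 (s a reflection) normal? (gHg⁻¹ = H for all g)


H = {e, s} in D_25 (s a reflection)
r·s·r⁻¹ = sr⁻² ≠ s for n ≥ 3, so {e, s} is not closed under conjugation

No, not a normal subgroup


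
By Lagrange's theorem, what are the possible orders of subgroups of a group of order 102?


Lagrange's theorem: |H| divides |G|
|G| = 102
Divisors of 102: 1, 2, 3, 6, 17, 34, 51, 102

Possible subgroup orders: {1, 2, 3, 6, 17, 34, 51, 102}


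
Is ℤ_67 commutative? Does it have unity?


ℤ_67 is a commutative ring with unity 1; 67 is prime, so ℤ_67 is a field (hence an integral domain)
Commutative: Yes
Integral domain: Yes
Has unity: Yes

ℤ_67: Commutative=Yes, Unity=Yes


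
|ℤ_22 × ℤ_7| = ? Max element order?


|ℤ_22 × ℤ_7| = 22 × 7 = 154
Max element order = lcm(22,7) = 154
Cyclic? Yes (gcd=1)

|ℤ_22×ℤ_7| = 154, max element order = 154


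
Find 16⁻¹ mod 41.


Use the extended Euclidean algorithm to write 1 = 16·s + 41·t; then s mod 41 is the inverse.
Euclidean algorithm:
  16 = 0·41 + 16
  41 = 2·16 + 9
  16 = 1·9 + 7
  9 = 1·7 + 2
  7 = 3·2 + 1
  2 = 2·1 + 0
gcd(16,41) = 1
Back-substitution gives: 16·(18) + 41·(-7) = 1
So 16⁻¹ ≡ 18 ≡ 18 (mod 41)
Check: 16 × 18 = 288 ≡ 1 (mod 41) ✓

16⁻¹ ≡ 18 (mod 41)


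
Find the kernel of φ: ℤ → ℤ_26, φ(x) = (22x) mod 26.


Kernel = preimage of identity
ker(φ) = {x ∈ ℤ : 22x ≡ 0 (mod 26)}. gcd(22,26) = 2, so 22x ≡ 0 (mod 26) ⟺ x ≡ 0 (mod 26/2 = 13). Hence ker(φ) = 13ℤ

ker(φ) = 13ℤ


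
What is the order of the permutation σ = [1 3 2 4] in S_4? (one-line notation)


Cycle decomposition: (2 3)
Cycle lengths: 2
Order = lcm(2) = 2

ord(σ) = 2


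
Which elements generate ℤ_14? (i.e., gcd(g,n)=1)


g generates ℤ_n iff gcd(g,n) = 1
Checking each g ∈ {1,...,13}:
gcd(1,14) = 1
gcd(2,14) = 2
gcd(3,14) = 1
gcd(4,14) = 2
gcd(5,14) = 1
gcd(6,14) = 2
gcd(7,14) = 7
gcd(8,14) = 2
gcd(9,14) = 1
gcd(10,14) = 2
gcd(11,14) = 1
gcd(12,14) = 2
gcd(13,14) = 1
Generators: {1, 3, 5, 9, 11, 13}
Number of generators = φ(14) = 6

Generators of ℤ_14 = {1, 3, 5, 9, 11, 13}


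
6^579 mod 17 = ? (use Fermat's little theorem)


Fermat's little theorem: if p is prime and gcd(a,p)=1, then a^(p-1) ≡ 1 (mod p)
p = 17 is prime, gcd(6,17) = 1
Reduce exponent: 579 mod 16 = 3
So 6^579 ≡ 6^3 (mod 17)
6^3 mod 17 = 12

6^579 ≡ 12 (mod 17)


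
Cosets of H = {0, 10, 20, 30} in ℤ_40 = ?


H = {0, 10, 20, 30}, |H| = 4
Number of cosets = |G|/|H| = 40/4 = 10
0 + H = {0, 10, 20, 30}
1 + H = {1, 11, 21, 31}
2 + H = {2, 12, 22, 32}
3 + H = {3, 13, 23, 33}
4 + H = {4, 14, 24, 34}
5 + H = {5, 15, 25, 35}
6 + H = {6, 16, 26, 36}
7 + H = {7, 17, 27, 37}
8 + H = {8, 18, 28, 38}
9 + H = {9, 19, 29, 39}

Cosets: 0+H={0,10,20,30}; 1+H={1,11,21,31}; 2+H={2,12,22,32}; 3+H={3,13,23,33}; 4+H={4,14,24,34}; 5+H={5,15,25,35}; 6+H={6,16,26,36}; 7+H={7,17,27,37}; 8+H={8,18,28,38}; 9+H={9,19,29,39}


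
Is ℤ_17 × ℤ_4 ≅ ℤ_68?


Comparing ℤ_17 × ℤ_4 and ℤ_68:
gcd(17,4) = 1, so ℤ_17 × ℤ_4 ≅ ℤ_68 (CRT)

Yes, ℤ_17 × ℤ_4 ≅ ℤ_68


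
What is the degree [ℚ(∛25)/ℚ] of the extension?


∛25 has minimal polynomial x³ - 25 (irreducible over ℚ since 25 is not a perfect cube)

[ℚ(∛25)/ℚ] = 3


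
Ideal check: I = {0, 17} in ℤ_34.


Check ideal conditions for I = {0, 17} in ℤ_34:
(1) I is an additive subgroup? Yes
(2) For r ∈ ℤ_34 and a ∈ I: r·a ∈ I? Yes

Yes, I is an ideal of ℤ_34


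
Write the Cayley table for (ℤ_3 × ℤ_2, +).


Elements: {(0,0), (0,1), (1,0), (1,1), (2,0), (2,1)}
Operation: componentwise addition mod (3, 2)
Entry (a, b) = ((a₁+b₁) mod 3, (a₂+b₂) mod 2)

Cayley table:
      | (0,0) | (0,1) | (1,0) | (1,1) | (2,0) | (2,1)
(0,0) | (0,0) | (0,1) | (1,0) | (1,1) | (2,0) | (2,1)
(0,1) | (0,1) | (0,0) | (1,1) | (1,0) | (2,1) | (2,0)
(1,0) | (1,0) | (1,1) | (2,0) | (2,1) | (0,0) | (0,1)
(1,1) | (1,1) | (1,0) | (2,1) | (2,0) | (0,1) | (0,0)
(2,0) | (2,0) | (2,1) | (0,0) | (0,1) | (1,0) | (1,1)
(2,1) | (2,1) | (2,0) | (0,1) | (0,0) | (1,1) | (1,0)


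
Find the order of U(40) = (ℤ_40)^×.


U(n) is the group of units mod n; |U(n)| = φ(n)
|U(40)| = φ(40) = 16

|U(40) = (ℤ_40)^×| = 16


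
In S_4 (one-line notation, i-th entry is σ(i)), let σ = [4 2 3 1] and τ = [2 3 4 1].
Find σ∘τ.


σ∘τ: apply τ first, then σ
1 →τ 2 →σ 2
2 →τ 3 →σ 3
3 →τ 4 →σ 1
4 →τ 1 →σ 4

σ∘τ = [2 3 1 4]


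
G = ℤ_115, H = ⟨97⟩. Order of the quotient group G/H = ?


|⟨97⟩| = n / gcd(97, 115) = 115 / 1 = 115
H is normal (ℤ_115 is abelian).
|G/H| = |G| / |H| = 115 / 115 = 1

|G/H| = 1


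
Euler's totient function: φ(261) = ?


Factor n: 261 = 3^2 × 29
φ(n) = n · ∏(1 - 1/p) over distinct primes p | n
φ(261) = 261 · (1 - 1/3) · (1 - 1/29) = 168

φ(261) = 168


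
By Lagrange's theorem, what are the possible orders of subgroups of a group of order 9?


Lagrange's theorem: |H| divides |G|
|G| = 9
Divisors of 9: 1, 3, 9

Possible subgroup orders: {1, 3, 9}


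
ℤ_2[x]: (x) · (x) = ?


Expand and collect like terms; reduce coefficients mod 2:
x^0: 0·0 = 0 ≡ 0 (mod 2)
x^1: 0·1 + 1·0 = 0 ≡ 0 (mod 2)
x^2: 1·1 = 1 ≡ 1 (mod 2)
Result: x^2

f · g = x^2


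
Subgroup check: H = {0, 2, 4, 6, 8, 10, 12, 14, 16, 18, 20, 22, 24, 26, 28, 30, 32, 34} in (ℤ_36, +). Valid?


Subgroup test for H = {0, 2, 4, 6, 8, 10, 12, 14, 16, 18, 20, 22, 24, 26, 28, 30, 32, 34} in (ℤ_36, +):
(1) 0 ∈ H? Yes
(2) Closure: for all a,b ∈ H, (a+b) mod 36 ∈ H? Yes
(3) Inverses: for all a ∈ H, -a mod 36 ∈ H? Yes

Yes, H is a subgroup of ℤ_36


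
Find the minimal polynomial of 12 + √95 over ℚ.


Let α = 12 + √95. Then α - 12 = √95, so (α - 12)² = 95, giving α² - 24α + 49 = 0. Degree 2 and α ∉ ℚ, so this is the minimal polynomial.

Minimal polynomial: x² - 24x + 49


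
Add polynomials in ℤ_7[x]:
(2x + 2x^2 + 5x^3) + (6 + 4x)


Add coefficients mod 7:
x^0: 0 + 6 = 6 (mod 7)
x^1: 2 + 4 = 6 (mod 7)
x^2: 2 + 0 = 2 (mod 7)
x^3: 5 + 0 = 5 (mod 7)
Result: 6 + 6x + 2x^2 + 5x^3

f + g = 6 + 6x + 2x^2 + 5x^3


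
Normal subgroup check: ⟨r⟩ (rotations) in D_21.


H = ⟨r⟩ (rotations) in D_21
The rotation subgroup ⟨r⟩ has index 2 in D_21, so it is normal

Yes, normal subgroup


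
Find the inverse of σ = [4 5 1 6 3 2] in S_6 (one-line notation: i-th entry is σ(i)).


To find σ⁻¹, swap domain and range:
σ(1) = 4 → σ⁻¹(4) = 1
σ(2) = 5 → σ⁻¹(5) = 2
σ(3) = 1 → σ⁻¹(1) = 3
σ(4) = 6 → σ⁻¹(6) = 4
σ(5) = 3 → σ⁻¹(3) = 5
σ(6) = 2 → σ⁻¹(2) = 6

σ⁻¹ = [3 6 5 1 2 4]


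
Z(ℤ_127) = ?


Z(G) = {g ∈ G | gx = xg for all x ∈ G}
ℤ_127 is abelian, so Z(G) = G

Z(ℤ_127) = ℤ_127


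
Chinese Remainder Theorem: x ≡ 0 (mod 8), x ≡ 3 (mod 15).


m₁ = 8, m₂ = 15, gcd = 1, so CRT applies. M = m₁·m₂ = 120
Let M₁ = M/m₁ = 15, M₂ = M/m₂ = 8
Find y₁ ≡ M₁⁻¹ (mod m₁): 15⁻¹ ≡ 7 (mod 8)
Find y₂ ≡ M₂⁻¹ (mod m₂): 8⁻¹ ≡ 2 (mod 15)
x = a₁·M₁·y₁ + a₂·M₂·y₂ = 0·15·7 + 3·8·2 = 48
Reduce mod 120: x ≡ 48
Check: 48 mod 8 = 0 ✓, 48 mod 15 = 3 ✓

x ≡ 48 (mod 120)


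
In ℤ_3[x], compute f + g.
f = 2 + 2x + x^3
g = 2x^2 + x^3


Add coefficients mod 3:
x^0: 2 + 0 = 2 (mod 3)
x^1: 2 + 0 = 2 (mod 3)
x^2: 0 + 2 = 2 (mod 3)
x^3: 1 + 1 = 2 (mod 3)
Result: 2 + 2x + 2x^2 + 2x^3

f + g = 2 + 2x + 2x^2 + 2x^3


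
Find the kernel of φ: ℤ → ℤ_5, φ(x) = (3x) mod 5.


Kernel = preimage of identity
ker(φ) = {x ∈ ℤ : 3x ≡ 0 (mod 5)}. gcd(3,5) = 1, so 3x ≡ 0 (mod 5) ⟺ x ≡ 0 (mod 5/1 = 5). Hence ker(φ) = 5ℤ

ker(φ) = 5ℤ


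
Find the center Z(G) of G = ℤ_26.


Z(G) = {g ∈ G | gx = xg for all x ∈ G}
ℤ_26 is abelian, so Z(G) = G

Z(ℤ_26) = ℤ_26


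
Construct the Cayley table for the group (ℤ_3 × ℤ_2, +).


Elements: {(0,0), (0,1), (1,0), (1,1), (2,0), (2,1)}
Operation: componentwise addition mod (3, 2)
Entry (a, b) = ((a₁+b₁) mod 3, (a₂+b₂) mod 2)

Cayley table:
      | (0,0) | (0,1) | (1,0) | (1,1) | (2,0) | (2,1)
(0,0) | (0,0) | (0,1) | (1,0) | (1,1) | (2,0) | (2,1)
(0,1) | (0,1) | (0,0) | (1,1) | (1,0) | (2,1) | (2,0)
(1,0) | (1,0) | (1,1) | (2,0) | (2,1) | (0,0) | (0,1)
(1,1) | (1,1) | (1,0) | (2,1) | (2,0) | (0,1) | (0,0)
(2,0) | (2,0) | (2,1) | (0,0) | (0,1) | (1,0) | (1,1)
(2,1) | (2,1) | (2,0) | (0,1) | (0,0) | (1,1) | (1,0)


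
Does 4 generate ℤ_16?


g generates ℤ_n iff gcd(g, n) = 1
gcd(4, 16) = 4
Since gcd = 4 ≠ 1, ⟨4⟩ has order 4 < 16, so 4 is not a generator.

No, 4 does not generate ℤ_16


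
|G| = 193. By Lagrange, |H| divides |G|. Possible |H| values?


Lagrange's theorem: |H| divides |G|
|G| = 193
Divisors of 193: 1, 193

Possible subgroup orders: {1, 193}


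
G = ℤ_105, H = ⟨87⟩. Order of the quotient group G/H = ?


|⟨87⟩| = n / gcd(87, 105) = 105 / 3 = 35
H is normal (ℤ_105 is abelian).
|G/H| = |G| / |H| = 105 / 35 = 3

|G/H| = 3


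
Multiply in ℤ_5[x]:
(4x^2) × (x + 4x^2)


Expand and collect like terms; reduce coefficients mod 5:
x^0: 0·0 = 0 ≡ 0 (mod 5)
x^1: 0·1 + 0·0 = 0 ≡ 0 (mod 5)
x^2: 0·4 + 0·1 + 4·0 = 0 ≡ 0 (mod 5)
x^3: 0·4 + 4·1 = 4 ≡ 4 (mod 5)
x^4: 4·4 = 16 ≡ 1 (mod 5)
Result: 4x^3 + x^4

f · g = 4x^3 + x^4


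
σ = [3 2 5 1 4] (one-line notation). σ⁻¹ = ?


To find σ⁻¹, swap domain and range:
σ(1) = 3 → σ⁻¹(3) = 1
σ(2) = 2 → σ⁻¹(2) = 2
σ(3) = 5 → σ⁻¹(5) = 3
σ(4) = 1 → σ⁻¹(1) = 4
σ(5) = 4 → σ⁻¹(4) = 5

σ⁻¹ = [4 2 1 5 3]


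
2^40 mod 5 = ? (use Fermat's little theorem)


Fermat's little theorem: if p is prime and gcd(a,p)=1, then a^(p-1) ≡ 1 (mod p)
p = 5 is prime, gcd(2,5) = 1
Reduce exponent: 40 mod 4 = 0
So 2^40 ≡ 2^0 (mod 5)
2^0 = 1

2^40 ≡ 1 (mod 5)


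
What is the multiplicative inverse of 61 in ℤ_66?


Use the extended Euclidean algorithm to write 1 = 61·s + 66·t; then s mod 66 is the inverse.
Euclidean algorithm:
  61 = 0·66 + 61
  66 = 1·61 + 5
  61 = 12·5 + 1
  5 = 5·1 + 0
gcd(61,66) = 1
Back-substitution gives: 61·(13) + 66·(-12) = 1
So 61⁻¹ ≡ 13 ≡ 13 (mod 66)
Check: 61 × 13 = 793 ≡ 1 (mod 66) ✓

61⁻¹ ≡ 13 (mod 66)


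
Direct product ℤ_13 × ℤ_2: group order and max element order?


|ℤ_13 × ℤ_2| = 13 × 2 = 26
Max element order = lcm(13,2) = 26
Cyclic? Yes (gcd=1)

|ℤ_13×ℤ_2| = 26, max element order = 26


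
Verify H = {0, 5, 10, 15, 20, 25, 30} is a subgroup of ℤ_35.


Subgroup test for H = {0, 5, 10, 15, 20, 25, 30} in (ℤ_35, +):
(1) 0 ∈ H? Yes
(2) Closure: for all a,b ∈ H, (a+b) mod 35 ∈ H? Yes
(3) Inverses: for all a ∈ H, -a mod 35 ∈ H? Yes

Yes, H is a subgroup of ℤ_35


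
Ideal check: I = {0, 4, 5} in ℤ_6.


Check ideal conditions for I = {0, 4, 5} in ℤ_6:
(1) I is an additive subgroup? No
(2) For r ∈ ℤ_6 and a ∈ I: r·a ∈ I? No  [counterexample: r=2, a=4, r·a mod 6 = 2 ∉ I]

No, I is not an ideal of ℤ_6


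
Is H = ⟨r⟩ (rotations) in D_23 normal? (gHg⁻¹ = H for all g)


H = ⟨r⟩ (rotations) in D_23
The rotation subgroup ⟨r⟩ has index 2 in D_23, so it is normal

Yes, normal subgroup


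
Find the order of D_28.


|D_n| = 2n (n rotations and n reflections)
|D_28| = 2×28 = 56

|D_28| = 56


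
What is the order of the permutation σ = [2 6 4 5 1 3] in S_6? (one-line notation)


Cycle decomposition: (1 2 6 3 4 5)
Cycle lengths: 6
Order = lcm(6) = 6

ord(σ) = 6


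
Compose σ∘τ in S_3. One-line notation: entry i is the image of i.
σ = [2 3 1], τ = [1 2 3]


σ∘τ: apply τ first, then σ
1 →τ 1 →σ 2
2 →τ 2 →σ 3
3 →τ 3 →σ 1

σ∘τ = [2 3 1]


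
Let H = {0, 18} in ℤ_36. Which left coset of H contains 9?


9 + H = {9 + h (mod 36) : h ∈ H}
9+0=9, 9+18=27

9 + H = {9, 27}


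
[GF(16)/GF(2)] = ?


GF(16) = GF(2^4), so the extension degree is 4

[GF(16)/GF(2)] = 4


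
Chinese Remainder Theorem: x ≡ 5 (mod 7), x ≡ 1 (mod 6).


m₁ = 7, m₂ = 6, gcd = 1, so CRT applies. M = m₁·m₂ = 42
Let M₁ = M/m₁ = 6, M₂ = M/m₂ = 7
Find y₁ ≡ M₁⁻¹ (mod m₁): 6⁻¹ ≡ 6 (mod 7)
Find y₂ ≡ M₂⁻¹ (mod m₂): 7⁻¹ ≡ 1 (mod 6)
x = a₁·M₁·y₁ + a₂·M₂·y₂ = 5·6·6 + 1·7·1 = 187
Reduce mod 42: x ≡ 19
Check: 19 mod 7 = 5 ✓, 19 mod 6 = 1 ✓

x ≡ 19 (mod 42)


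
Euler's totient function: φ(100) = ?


Factor n: 100 = 2^2 × 5^2
φ(n) = n · ∏(1 - 1/p) over distinct primes p | n
φ(100) = 100 · (1 - 1/2) · (1 - 1/5) = 40

φ(100) = 40


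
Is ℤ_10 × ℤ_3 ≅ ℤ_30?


Comparing ℤ_10 × ℤ_3 and ℤ_30:
gcd(10,3) = 1, so ℤ_10 × ℤ_3 ≅ ℤ_30 (CRT)

Yes, ℤ_10 × ℤ_3 ≅ ℤ_30


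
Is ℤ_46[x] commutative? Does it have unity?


ℤ_46 has zero divisors (2·23 ≡ 0), and these lift to constant zero divisors in ℤ_46[x]; so not an integral domain
Commutative: Yes
Integral domain: No
Has unity: Yes

ℤ_46[x]: Commutative=Yes, Unity=Yes


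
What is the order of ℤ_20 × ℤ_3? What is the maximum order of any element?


|ℤ_20 × ℤ_3| = 20 × 3 = 60
Max element order = lcm(20,3) = 60
Cyclic? Yes (gcd=1)

|ℤ_20×ℤ_3| = 60, max element order = 60


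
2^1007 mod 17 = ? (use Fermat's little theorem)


Fermat's little theorem: if p is prime and gcd(a,p)=1, then a^(p-1) ≡ 1 (mod p)
p = 17 is prime, gcd(2,17) = 1
Reduce exponent: 1007 mod 16 = 15
So 2^1007 ≡ 2^15 (mod 17)
2^15 mod 17 = 9

2^1007 ≡ 9 (mod 17)


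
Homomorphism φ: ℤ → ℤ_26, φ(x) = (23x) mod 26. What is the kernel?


Kernel = preimage of identity
ker(φ) = {x ∈ ℤ : 23x ≡ 0 (mod 26)}. gcd(23,26) = 1, so 23x ≡ 0 (mod 26) ⟺ x ≡ 0 (mod 26/1 = 26). Hence ker(φ) = 26ℤ

ker(φ) = 26ℤ


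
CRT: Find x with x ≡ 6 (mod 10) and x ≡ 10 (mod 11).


m₁ = 10, m₂ = 11, gcd = 1, so CRT applies. M = m₁·m₂ = 110
Let M₁ = M/m₁ = 11, M₂ = M/m₂ = 10
Find y₁ ≡ M₁⁻¹ (mod m₁): 11⁻¹ ≡ 1 (mod 10)
Find y₂ ≡ M₂⁻¹ (mod m₂): 10⁻¹ ≡ 10 (mod 11)
x = a₁·M₁·y₁ + a₂·M₂·y₂ = 6·11·1 + 10·10·10 = 1066
Reduce mod 110: x ≡ 76
Check: 76 mod 10 = 6 ✓, 76 mod 11 = 10 ✓

x ≡ 76 (mod 110)


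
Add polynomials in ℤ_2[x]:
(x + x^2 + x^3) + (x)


Add coefficients mod 2:
x^0: 0 + 0 = 0 (mod 2)
x^1: 1 + 1 = 0 (mod 2)
x^2: 1 + 0 = 1 (mod 2)
x^3: 1 + 0 = 1 (mod 2)
Result: x^2 + x^3

f + g = x^2 + x^3


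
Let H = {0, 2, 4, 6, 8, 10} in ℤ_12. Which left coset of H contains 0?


0 + H = {0 + h (mod 12) : h ∈ H}
0+0=0, 0+2=2, 0+4=4, 0+6=6, 0+8=8, 0+10=10

0 + H = {0, 2, 4, 6, 8, 10}


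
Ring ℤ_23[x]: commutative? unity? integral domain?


ℤ_23 is a field (n prime), so ℤ_23[x] is a commutative integral domain with unity
Commutative: Yes
Integral domain: Yes
Has unity: Yes

ℤ_23[x]: Commutative=Yes, Unity=Yes


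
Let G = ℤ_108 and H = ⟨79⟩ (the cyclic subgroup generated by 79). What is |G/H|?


|⟨79⟩| = n / gcd(79, 108) = 108 / 1 = 108
H is normal (ℤ_108 is abelian).
|G/H| = |G| / |H| = 108 / 108 = 1

|G/H| = 1


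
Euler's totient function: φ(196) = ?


Factor n: 196 = 2^2 × 7^2
φ(n) = n · ∏(1 - 1/p) over distinct primes p | n
φ(196) = 196 · (1 - 1/2) · (1 - 1/7) = 84

φ(196) = 84


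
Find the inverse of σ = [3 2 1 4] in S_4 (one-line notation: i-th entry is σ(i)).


To find σ⁻¹, swap domain and range:
σ(1) = 3 → σ⁻¹(3) = 1
σ(2) = 2 → σ⁻¹(2) = 2
σ(3) = 1 → σ⁻¹(1) = 3
σ(4) = 4 → σ⁻¹(4) = 4

σ⁻¹ = [3 2 1 4]


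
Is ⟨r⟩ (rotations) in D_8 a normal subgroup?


H = ⟨r⟩ (rotations) in D_8
The rotation subgroup ⟨r⟩ has index 2 in D_8, so it is normal

Yes, normal subgroup


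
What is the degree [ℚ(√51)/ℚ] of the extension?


√51 has minimal polynomial x² - 51 (irreducible over ℚ since 51 is squarefree)

[ℚ(√51)/ℚ] = 2


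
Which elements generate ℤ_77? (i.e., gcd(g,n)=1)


g generates ℤ_n iff gcd(g,n) = 1
Prime factors of 77: 7, 11
Generators are g ∈ {1,...,76} not divisible by any of these primes.
Generators: {1, 2, 3, 4, 5, 6, 8, 9, 10, 12, 13, 15, 16, 17, 18, 19, 20, 23, 24, 25, 26, 27, 29, 30, 31, 32, 34, 36, 37, 38, 39, 40, 41, 43, 45, 46, 47, 48, 50, 51, 52, 53, 54, 57, 58, 59, 60, 61, 62, 64, 65, 67, 68, 69, 71, 72, 73, 74, 75, 76}
Number of generators = φ(77) = 60

Generators of ℤ_77 = {1, 2, 3, 4, 5, 6, 8, 9, 10, 12, 13, 15, 16, 17, 18, 19, 20, 23, 24, 25, 26, 27, 29, 30, 31, 32, 34, 36, 37, 38, 39, 40, 41, 43, 45, 46, 47, 48, 50, 51, 52, 53, 54, 57, 58, 59, 60, 61, 62, 64, 65, 67, 68, 69, 71, 72, 73, 74, 75, 76}


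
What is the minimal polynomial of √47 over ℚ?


√47 satisfies x² - 47 = 0, irreducible over ℚ since 47 is squarefree

Minimal polynomial: x² - 47


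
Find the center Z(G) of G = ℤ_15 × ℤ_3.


Z(G) = {g ∈ G | gx = xg for all x ∈ G}
Direct product of abelian groups is abelian, so Z(G) = G

Z(ℤ_15 × ℤ_3) = ℤ_15 × ℤ_3


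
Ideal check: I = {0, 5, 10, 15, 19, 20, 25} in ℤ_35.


Check ideal conditions for I = {0, 5, 10, 15, 19, 20, 25} in ℤ_35:
(1) I is an additive subgroup? No
(2) For r ∈ ℤ_35 and a ∈ I: r·a ∈ I? No  [counterexample: r=2, a=15, r·a mod 35 = 30 ∉ I]

No, I is not an ideal of ℤ_35


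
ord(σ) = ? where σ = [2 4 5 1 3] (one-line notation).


Cycle decomposition: (1 2 4) (3 5)
Cycle lengths: 3, 2
Order = lcm(3, 2) = 6

ord(σ) = 6


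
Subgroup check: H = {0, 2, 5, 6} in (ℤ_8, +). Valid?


Subgroup test for H = {0, 2, 5, 6} in (ℤ_8, +):
(1) 0 ∈ H? Yes
(2) Closure: for all a,b ∈ H, (a+b) mod 8 ∈ H? No  [counterexample: 2 + 2 = 4 ∉ H]
(3) Inverses: for all a ∈ H, -a mod 8 ∈ H? No

No, H is not a subgroup of ℤ_8


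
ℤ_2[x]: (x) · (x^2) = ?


Expand and collect like terms; reduce coefficients mod 2:
x^0: 0·0 = 0 ≡ 0 (mod 2)
x^1: 0·0 + 1·0 = 0 ≡ 0 (mod 2)
x^2: 0·1 + 1·0 = 0 ≡ 0 (mod 2)
x^3: 1·1 = 1 ≡ 1 (mod 2)
Result: x^3

f · g = x^3


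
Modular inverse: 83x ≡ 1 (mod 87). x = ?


Use the extended Euclidean algorithm to write 1 = 83·s + 87·t; then s mod 87 is the inverse.
Euclidean algorithm:
  83 = 0·87 + 83
  87 = 1·83 + 4
  83 = 20·4 + 3
  4 = 1·3 + 1
  3 = 3·1 + 0
gcd(83,87) = 1
Back-substitution gives: 83·(-22) + 87·(21) = 1
So 83⁻¹ ≡ -22 ≡ 65 (mod 87)
Check: 83 × 65 = 5395 ≡ 1 (mod 87) ✓

83⁻¹ ≡ 65 (mod 87)


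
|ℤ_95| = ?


ℤ_n has n elements.

|ℤ_95| = 95


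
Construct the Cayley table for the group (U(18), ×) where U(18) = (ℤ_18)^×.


Elements: {1, 5, 7, 11, 13, 17}
Operation: multiplication mod 18
Entry (a, b) = (a × b) mod 18

Cayley table:
   |  1 |  5 |  7 | 11 | 13 | 17
 1 |  1 |  5 |  7 | 11 | 13 | 17
 5 |  5 |  7 | 17 |  1 | 11 | 13
 7 |  7 | 17 | 13 |  5 |  1 | 11
11 | 11 |  1 |  5 | 13 | 17 |  7
13 | 13 | 11 |  1 | 17 |  7 |  5
17 | 17 | 13 | 11 |  7 |  5 |  1


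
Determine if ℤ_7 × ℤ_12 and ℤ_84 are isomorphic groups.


Comparing ℤ_7 × ℤ_12 and ℤ_84:
gcd(7,12) = 1, so ℤ_7 × ℤ_12 ≅ ℤ_84 (CRT)

Yes, ℤ_7 × ℤ_12 ≅ ℤ_84


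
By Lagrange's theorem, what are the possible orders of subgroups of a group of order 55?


Lagrange's theorem: |H| divides |G|
|G| = 55
Divisors of 55: 1, 5, 11, 55

Possible subgroup orders: {1, 5, 11, 55}


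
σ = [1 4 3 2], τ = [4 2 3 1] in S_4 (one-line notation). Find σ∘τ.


σ∘τ: apply τ first, then σ
1 →τ 4 →σ 2
2 →τ 2 →σ 4
3 →τ 3 →σ 3
4 →τ 1 →σ 1

σ∘τ = [2 4 3 1]


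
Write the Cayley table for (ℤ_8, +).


Elements: {0, 1, 2, 3, 4, 5, 6, 7}
Operation: addition mod 8
Entry (a, b) = (a + b) mod 8

Cayley table:
  | 0 | 1 | 2 | 3 | 4 | 5 | 6 | 7
0 | 0 | 1 | 2 | 3 | 4 | 5 | 6 | 7
1 | 1 | 2 | 3 | 4 | 5 | 6 | 7 | 0
2 | 2 | 3 | 4 | 5 | 6 | 7 | 0 | 1
3 | 3 | 4 | 5 | 6 | 7 | 0 | 1 | 2
4 | 4 | 5 | 6 | 7 | 0 | 1 | 2 | 3
5 | 5 | 6 | 7 | 0 | 1 | 2 | 3 | 4
6 | 6 | 7 | 0 | 1 | 2 | 3 | 4 | 5
7 | 7 | 0 | 1 | 2 | 3 | 4 | 5 | 6


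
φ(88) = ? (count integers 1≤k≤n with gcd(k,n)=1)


Factor n: 88 = 2^3 × 11
φ(n) = n · ∏(1 - 1/p) over distinct primes p | n
φ(88) = 88 · (1 - 1/2) · (1 - 1/11) = 40

φ(88) = 40


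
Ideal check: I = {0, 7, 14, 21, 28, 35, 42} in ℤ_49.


Check ideal conditions for I = {0, 7, 14, 21, 28, 35, 42} in ℤ_49:
(1) I is an additive subgroup? Yes
(2) For r ∈ ℤ_49 and a ∈ I: r·a ∈ I? Yes

Yes, I is an ideal of ℤ_49


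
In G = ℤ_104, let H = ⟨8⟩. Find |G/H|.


|⟨8⟩| = n / gcd(8, 104) = 104 / 8 = 13
H is normal (ℤ_104 is abelian).
|G/H| = |G| / |H| = 104 / 13 = 8

|G/H| = 8


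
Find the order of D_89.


|D_n| = 2n (n rotations and n reflections)
|D_89| = 2×89 = 178

|D_89| = 178


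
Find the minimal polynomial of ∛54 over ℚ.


∛54 satisfies x³ - 54 = 0, irreducible over ℚ (no rational root; 54 is not a perfect cube)

Minimal polynomial: x³ - 54


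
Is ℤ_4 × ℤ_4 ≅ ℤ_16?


Comparing ℤ_4 × ℤ_4 and ℤ_16:
gcd(4,4) = 4 ≠ 1. Max element order in ℤ_4×ℤ_4 is lcm(4,4) = 4 < 16, so it has no element of order 16

No, ℤ_4 × ℤ_4 ≇ ℤ_16


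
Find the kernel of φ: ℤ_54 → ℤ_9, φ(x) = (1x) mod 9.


Kernel = preimage of identity
ker(φ) = {x ∈ ℤ_54 : 1x ≡ 0 (mod 9)}. Since 9 | 54, φ is well-defined. The kernel is the cyclic subgroup ⟨9⟩ of ℤ_54 (order 6), i.e. {0, 9, 18, 27, 36, 45}

ker(φ) = {0, 9, 18, 27, 36, 45}


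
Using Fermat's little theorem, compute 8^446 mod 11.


Fermat's little theorem: if p is prime and gcd(a,p)=1, then a^(p-1) ≡ 1 (mod p)
p = 11 is prime, gcd(8,11) = 1
Reduce exponent: 446 mod 10 = 6
So 8^446 ≡ 8^6 (mod 11)
8^6 mod 11 = 3

8^446 ≡ 3 (mod 11)


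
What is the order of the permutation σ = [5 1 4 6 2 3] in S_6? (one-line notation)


Cycle decomposition: (1 5 2) (3 4 6)
Cycle lengths: 3, 3
Order = lcm(3, 3) = 3

ord(σ) = 3


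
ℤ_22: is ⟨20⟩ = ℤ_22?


g generates ℤ_n iff gcd(g, n) = 1
gcd(20, 22) = 2
Since gcd = 2 ≠ 1, ⟨20⟩ has order 11 < 22, so 20 is not a generator.

No, 20 does not generate ℤ_22


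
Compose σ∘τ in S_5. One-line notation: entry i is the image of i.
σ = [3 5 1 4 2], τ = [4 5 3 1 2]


σ∘τ: apply τ first, then σ
1 →τ 4 →σ 4
2 →τ 5 →σ 2
3 →τ 3 →σ 1
4 →τ 1 →σ 3
5 →τ 2 →σ 5

σ∘τ = [4 2 1 3 5]


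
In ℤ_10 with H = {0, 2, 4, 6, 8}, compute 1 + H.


1 + H = {1 + h (mod 10) : h ∈ H}
1+0=1, 1+2=3, 1+4=5, 1+6=7, 1+8=9

1 + H = {1, 3, 5, 7, 9}


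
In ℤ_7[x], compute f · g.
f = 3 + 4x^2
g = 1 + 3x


Expand and collect like terms; reduce coefficients mod 7:
x^0: 3·1 = 3 ≡ 3 (mod 7)
x^1: 3·3 + 0·1 = 9 ≡ 2 (mod 7)
x^2: 0·3 + 4·1 = 4 ≡ 4 (mod 7)
x^3: 4·3 = 12 ≡ 5 (mod 7)
Result: 3 + 2x + 4x^2 + 5x^3

f · g = 3 + 2x + 4x^2 + 5x^3


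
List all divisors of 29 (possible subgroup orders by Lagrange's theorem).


Lagrange's theorem: |H| divides |G|
|G| = 29
Divisors of 29: 1, 29

Possible subgroup orders: {1, 29}


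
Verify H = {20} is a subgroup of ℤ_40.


Subgroup test for H = {20} in (ℤ_40, +):
(1) 0 ∈ H? No
(2) Closure: for all a,b ∈ H, (a+b) mod 40 ∈ H? No  [counterexample: 20 + 20 = 0 ∉ H]
(3) Inverses: for all a ∈ H, -a mod 40 ∈ H? Yes

No, H is not a subgroup of ℤ_40


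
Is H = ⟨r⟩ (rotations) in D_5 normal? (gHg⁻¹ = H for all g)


H = ⟨r⟩ (rotations) in D_5
The rotation subgroup ⟨r⟩ has index 2 in D_5, so it is normal

Yes, normal subgroup


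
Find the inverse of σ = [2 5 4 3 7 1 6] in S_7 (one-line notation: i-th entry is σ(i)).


To find σ⁻¹, swap domain and range:
σ(1) = 2 → σ⁻¹(2) = 1
σ(2) = 5 → σ⁻¹(5) = 2
σ(3) = 4 → σ⁻¹(4) = 3
σ(4) = 3 → σ⁻¹(3) = 4
σ(5) = 7 → σ⁻¹(7) = 5
σ(6) = 1 → σ⁻¹(1) = 6
σ(7) = 6 → σ⁻¹(6) = 7

σ⁻¹ = [6 1 4 3 2 7 5]


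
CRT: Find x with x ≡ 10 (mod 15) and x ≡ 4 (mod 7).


m₁ = 15, m₂ = 7, gcd = 1, so CRT applies. M = m₁·m₂ = 105
Let M₁ = M/m₁ = 7, M₂ = M/m₂ = 15
Find y₁ ≡ M₁⁻¹ (mod m₁): 7⁻¹ ≡ 13 (mod 15)
Find y₂ ≡ M₂⁻¹ (mod m₂): 15⁻¹ ≡ 1 (mod 7)
x = a₁·M₁·y₁ + a₂·M₂·y₂ = 10·7·13 + 4·15·1 = 970
Reduce mod 105: x ≡ 25
Check: 25 mod 15 = 10 ✓, 25 mod 7 = 4 ✓

x ≡ 25 (mod 105)


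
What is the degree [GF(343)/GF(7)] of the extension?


GF(343) = GF(7^3), so the extension degree is 3

[GF(343)/GF(7)] = 3


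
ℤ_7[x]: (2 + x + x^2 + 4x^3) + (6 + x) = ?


Add coefficients mod 7:
x^0: 2 + 6 = 1 (mod 7)
x^1: 1 + 1 = 2 (mod 7)
x^2: 1 + 0 = 1 (mod 7)
x^3: 4 + 0 = 4 (mod 7)
Result: 1 + 2x + x^2 + 4x^3

f + g = 1 + 2x + x^2 + 4x^3


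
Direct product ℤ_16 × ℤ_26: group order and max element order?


|ℤ_16 × ℤ_26| = 16 × 26 = 416
Max element order = lcm(16,26) = 208
Cyclic? No (gcd=2)

|ℤ_16×ℤ_26| = 416, max element order = 208


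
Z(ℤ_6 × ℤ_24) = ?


Z(G) = {g ∈ G | gx = xg for all x ∈ G}
Direct product of abelian groups is abelian, so Z(G) = G

Z(ℤ_6 × ℤ_24) = ℤ_6 × ℤ_24


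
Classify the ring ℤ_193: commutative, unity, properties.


ℤ_193 is a commutative ring with unity 1; 193 is prime, so ℤ_193 is a field (hence an integral domain)
Commutative: Yes
Integral domain: Yes
Has unity: Yes

ℤ_193: Commutative=Yes, Unity=Yes


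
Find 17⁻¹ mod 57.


Use the extended Euclidean algorithm to write 1 = 17·s + 57·t; then s mod 57 is the inverse.
Euclidean algorithm:
  17 = 0·57 + 17
  57 = 3·17 + 6
  17 = 2·6 + 5
  6 = 1·5 + 1
  5 = 5·1 + 0
gcd(17,57) = 1
Back-substitution gives: 17·(-10) + 57·(3) = 1
So 17⁻¹ ≡ -10 ≡ 47 (mod 57)
Check: 17 × 47 = 799 ≡ 1 (mod 57) ✓

17⁻¹ ≡ 47 (mod 57)


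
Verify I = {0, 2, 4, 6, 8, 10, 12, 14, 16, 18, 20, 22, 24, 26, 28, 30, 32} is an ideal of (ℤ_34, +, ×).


Check ideal conditions for I = {0, 2, 4, 6, 8, 10, 12, 14, 16, 18, 20, 22, 24, 26, 28, 30, 32} in ℤ_34:
(1) I is an additive subgroup? Yes
(2) For r ∈ ℤ_34 and a ∈ I: r·a ∈ I? Yes

Yes, I is an ideal of ℤ_34


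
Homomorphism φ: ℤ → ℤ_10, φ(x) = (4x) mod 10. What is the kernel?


Kernel = preimage of identity
ker(φ) = {x ∈ ℤ : 4x ≡ 0 (mod 10)}. gcd(4,10) = 2, so 4x ≡ 0 (mod 10) ⟺ x ≡ 0 (mod 10/2 = 5). Hence ker(φ) = 5ℤ

ker(φ) = 5ℤ


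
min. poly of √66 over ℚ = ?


√66 satisfies x² - 66 = 0, irreducible over ℚ since 66 is squarefree

Minimal polynomial: x² - 66


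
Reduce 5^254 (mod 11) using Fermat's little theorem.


Fermat's little theorem: if p is prime and gcd(a,p)=1, then a^(p-1) ≡ 1 (mod p)
p = 11 is prime, gcd(5,11) = 1
Reduce exponent: 254 mod 10 = 4
So 5^254 ≡ 5^4 (mod 11)
5^4 mod 11 = 9

5^254 ≡ 9 (mod 11)


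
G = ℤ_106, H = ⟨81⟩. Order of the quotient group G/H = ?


|⟨81⟩| = n / gcd(81, 106) = 106 / 1 = 106
H is normal (ℤ_106 is abelian).
|G/H| = |G| / |H| = 106 / 106 = 1

|G/H| = 1


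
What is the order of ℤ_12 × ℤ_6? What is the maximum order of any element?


|ℤ_12 × ℤ_6| = 12 × 6 = 72
Max element order = lcm(12,6) = 12
Cyclic? No (gcd=6)

|ℤ_12×ℤ_6| = 72, max element order = 12


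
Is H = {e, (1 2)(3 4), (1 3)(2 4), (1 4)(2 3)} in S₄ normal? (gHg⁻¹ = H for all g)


H = {e, (1 2)(3 4), (1 3)(2 4), (1 4)(2 3)} in S₄
This is the Klein four-group V₄; it is normal in S₄ (it is a union of conjugacy classes)

Yes, normal subgroup


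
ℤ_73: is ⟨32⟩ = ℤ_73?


g generates ℤ_n iff gcd(g, n) = 1
gcd(32, 73) = 1
Since gcd = 1, 32 is a generator.

Yes, 32 generates ℤ_73


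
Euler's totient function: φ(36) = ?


Factor n: 36 = 2^2 × 3^2
φ(n) = n · ∏(1 - 1/p) over distinct primes p | n
φ(36) = 36 · (1 - 1/2) · (1 - 1/3) = 12

φ(36) = 12


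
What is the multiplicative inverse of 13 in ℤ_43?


Use the extended Euclidean algorithm to write 1 = 13·s + 43·t; then s mod 43 is the inverse.
Euclidean algorithm:
  13 = 0·43 + 13
  43 = 3·13 + 4
  13 = 3·4 + 1
  4 = 4·1 + 0
gcd(13,43) = 1
Back-substitution gives: 13·(10) + 43·(-3) = 1
So 13⁻¹ ≡ 10 ≡ 10 (mod 43)
Check: 13 × 10 = 130 ≡ 1 (mod 43) ✓

13⁻¹ ≡ 10 (mod 43)


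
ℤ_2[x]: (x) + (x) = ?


Add coefficients mod 2:
x^0: 0 + 0 = 0 (mod 2)
x^1: 1 + 1 = 0 (mod 2)
Result: 0

f + g = 0


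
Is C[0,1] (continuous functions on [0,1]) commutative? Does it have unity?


pointwise +,× is commutative with unity (constant 1); but bump functions with disjoint support multiply to 0 — zero divisors, so not an integral domain
Commutative: Yes
Integral domain: No
Has unity: Yes

C[0,1] (continuous functions on [0,1]): Commutative=Yes, Unity=Yes


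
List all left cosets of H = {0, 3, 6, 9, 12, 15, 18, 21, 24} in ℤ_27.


H = {0, 3, 6, 9, 12, 15, 18, 21, 24}, |H| = 9
Number of cosets = |G|/|H| = 27/9 = 3
0 + H = {0, 3, 6, 9, 12, 15, 18, 21, 24}
1 + H = {1, 4, 7, 10, 13, 16, 19, 22, 25}
2 + H = {2, 5, 8, 11, 14, 17, 20, 23, 26}

Cosets: 0+H={0,3,6,9,12,15,18,21,24}; 1+H={1,4,7,10,13,16,19,22,25}; 2+H={2,5,8,11,14,17,20,23,26}


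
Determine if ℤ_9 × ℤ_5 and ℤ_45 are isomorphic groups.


Comparing ℤ_9 × ℤ_5 and ℤ_45:
gcd(9,5) = 1, so ℤ_9 × ℤ_5 ≅ ℤ_45 (CRT)

Yes, ℤ_9 × ℤ_5 ≅ ℤ_45


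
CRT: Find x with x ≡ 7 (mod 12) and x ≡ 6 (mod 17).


m₁ = 12, m₂ = 17, gcd = 1, so CRT applies. M = m₁·m₂ = 204
Let M₁ = M/m₁ = 17, M₂ = M/m₂ = 12
Find y₁ ≡ M₁⁻¹ (mod m₁): 17⁻¹ ≡ 5 (mod 12)
Find y₂ ≡ M₂⁻¹ (mod m₂): 12⁻¹ ≡ 10 (mod 17)
x = a₁·M₁·y₁ + a₂·M₂·y₂ = 7·17·5 + 6·12·10 = 1315
Reduce mod 204: x ≡ 91
Check: 91 mod 12 = 7 ✓, 91 mod 17 = 6 ✓

x ≡ 91 (mod 204)


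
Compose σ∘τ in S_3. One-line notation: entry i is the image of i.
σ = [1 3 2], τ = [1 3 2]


σ∘τ: apply τ first, then σ
1 →τ 1 →σ 1
2 →τ 3 →σ 2
3 →τ 2 →σ 3

σ∘τ = [1 2 3]


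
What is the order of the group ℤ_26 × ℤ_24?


|A × B| = |A| · |B|
|ℤ_26 × ℤ_24| = 26 × 24 = 624

|ℤ_26 × ℤ_24| = 624


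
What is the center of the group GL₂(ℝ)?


Z(G) = {g ∈ G | gx = xg for all x ∈ G}
Only scalar multiples of the identity commute with all invertible matrices

Z(GL₂(ℝ)) = {aI : a ∈ ℝ, a ≠ 0}


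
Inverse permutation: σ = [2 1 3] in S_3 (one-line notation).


To find σ⁻¹, swap domain and range:
σ(1) = 2 → σ⁻¹(2) = 1
σ(2) = 1 → σ⁻¹(1) = 2
σ(3) = 3 → σ⁻¹(3) = 3

σ⁻¹ = [2 1 3]


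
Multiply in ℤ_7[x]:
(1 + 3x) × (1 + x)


Expand and collect like terms; reduce coefficients mod 7:
x^0: 1·1 = 1 ≡ 1 (mod 7)
x^1: 1·1 + 3·1 = 4 ≡ 4 (mod 7)
x^2: 3·1 = 3 ≡ 3 (mod 7)
Result: 1 + 4x + 3x^2

f · g = 1 + 4x + 3x^2


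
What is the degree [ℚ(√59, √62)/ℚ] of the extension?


[ℚ(√59,√62):ℚ] = [ℚ(√59,√62):ℚ(√59)]·[ℚ(√59):ℚ] = 2·2 = 4

[ℚ(√59, √62)/ℚ] = 4


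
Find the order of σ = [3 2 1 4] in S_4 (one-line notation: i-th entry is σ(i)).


Cycle decomposition: (1 3)
Cycle lengths: 2
Order = lcm(2) = 2

ord(σ) = 2


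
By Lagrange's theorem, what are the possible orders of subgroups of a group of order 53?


Lagrange's theorem: |H| divides |G|
|G| = 53
Divisors of 53: 1, 53

Possible subgroup orders: {1, 53}


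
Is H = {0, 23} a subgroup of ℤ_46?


Subgroup test for H = {0, 23} in (ℤ_46, +):
(1) 0 ∈ H? Yes
(2) Closure: for all a,b ∈ H, (a+b) mod 46 ∈ H? Yes
(3) Inverses: for all a ∈ H, -a mod 46 ∈ H? Yes

Yes, H is a subgroup of ℤ_46


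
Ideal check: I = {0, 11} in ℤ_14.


Check ideal conditions for I = {0, 11} in ℤ_14:
(1) I is an additive subgroup? No
(2) For r ∈ ℤ_14 and a ∈ I: r·a ∈ I? No  [counterexample: r=2, a=11, r·a mod 14 = 8 ∉ I]

No, I is not an ideal of ℤ_14


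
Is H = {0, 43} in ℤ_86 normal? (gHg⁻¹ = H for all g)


H = {0, 43} in ℤ_86
ℤ_86 is abelian; every subgroup of an abelian group is normal

Yes, normal subgroup


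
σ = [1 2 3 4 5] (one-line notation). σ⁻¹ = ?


To find σ⁻¹, swap domain and range:
σ(1) = 1 → σ⁻¹(1) = 1
σ(2) = 2 → σ⁻¹(2) = 2
σ(3) = 3 → σ⁻¹(3) = 3
σ(4) = 4 → σ⁻¹(4) = 4
σ(5) = 5 → σ⁻¹(5) = 5

σ⁻¹ = [1 2 3 4 5]


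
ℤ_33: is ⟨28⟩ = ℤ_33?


g generates ℤ_n iff gcd(g, n) = 1
gcd(28, 33) = 1
Since gcd = 1, 28 is a generator.

Yes, 28 generates ℤ_33


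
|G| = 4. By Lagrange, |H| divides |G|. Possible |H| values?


Lagrange's theorem: |H| divides |G|
|G| = 4
Divisors of 4: 1, 2, 4

Possible subgroup orders: {1, 2, 4}


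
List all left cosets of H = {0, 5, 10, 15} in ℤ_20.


H = {0, 5, 10, 15}, |H| = 4
Number of cosets = |G|/|H| = 20/4 = 5
0 + H = {0, 5, 10, 15}
1 + H = {1, 6, 11, 16}
2 + H = {2, 7, 12, 17}
3 + H = {3, 8, 13, 18}
4 + H = {4, 9, 14, 19}

Cosets: 0+H={0,5,10,15}; 1+H={1,6,11,16}; 2+H={2,7,12,17}; 3+H={3,8,13,18}; 4+H={4,9,14,19}


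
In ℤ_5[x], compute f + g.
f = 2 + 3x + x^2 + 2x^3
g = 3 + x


Add coefficients mod 5:
x^0: 2 + 3 = 0 (mod 5)
x^1: 3 + 1 = 4 (mod 5)
x^2: 1 + 0 = 1 (mod 5)
x^3: 2 + 0 = 2 (mod 5)
Result: 4x + x^2 + 2x^3

f + g = 4x + x^2 + 2x^3


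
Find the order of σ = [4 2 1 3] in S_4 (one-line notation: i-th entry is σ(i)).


Cycle decomposition: (1 4 3)
Cycle lengths: 3
Order = lcm(3) = 3

ord(σ) = 3


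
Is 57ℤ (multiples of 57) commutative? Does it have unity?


57ℤ is a commutative ring under +,× but has no multiplicative identity (1 ∉ 57ℤ); it has no zero divisors, but without unity it is not an integral domain
Commutative: Yes
Integral domain: No
Has unity: No

57ℤ (multiples of 57): Commutative=Yes, Unity=No


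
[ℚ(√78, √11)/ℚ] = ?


[ℚ(√78,√11):ℚ] = [ℚ(√78,√11):ℚ(√78)]·[ℚ(√78):ℚ] = 2·2 = 4

[ℚ(√78, √11)/ℚ] = 4


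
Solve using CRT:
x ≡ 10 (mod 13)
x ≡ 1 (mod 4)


m₁ = 13, m₂ = 4, gcd = 1, so CRT applies. M = m₁·m₂ = 52
Let M₁ = M/m₁ = 4, M₂ = M/m₂ = 13
Find y₁ ≡ M₁⁻¹ (mod m₁): 4⁻¹ ≡ 10 (mod 13)
Find y₂ ≡ M₂⁻¹ (mod m₂): 13⁻¹ ≡ 1 (mod 4)
x = a₁·M₁·y₁ + a₂·M₂·y₂ = 10·4·10 + 1·13·1 = 413
Reduce mod 52: x ≡ 49
Check: 49 mod 13 = 10 ✓, 49 mod 4 = 1 ✓

x ≡ 49 (mod 52)


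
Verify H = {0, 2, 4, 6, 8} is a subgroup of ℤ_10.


Subgroup test for H = {0, 2, 4, 6, 8} in (ℤ_10, +):
(1) 0 ∈ H? Yes
(2) Closure: for all a,b ∈ H, (a+b) mod 10 ∈ H? Yes
(3) Inverses: for all a ∈ H, -a mod 10 ∈ H? Yes

Yes, H is a subgroup of ℤ_10
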